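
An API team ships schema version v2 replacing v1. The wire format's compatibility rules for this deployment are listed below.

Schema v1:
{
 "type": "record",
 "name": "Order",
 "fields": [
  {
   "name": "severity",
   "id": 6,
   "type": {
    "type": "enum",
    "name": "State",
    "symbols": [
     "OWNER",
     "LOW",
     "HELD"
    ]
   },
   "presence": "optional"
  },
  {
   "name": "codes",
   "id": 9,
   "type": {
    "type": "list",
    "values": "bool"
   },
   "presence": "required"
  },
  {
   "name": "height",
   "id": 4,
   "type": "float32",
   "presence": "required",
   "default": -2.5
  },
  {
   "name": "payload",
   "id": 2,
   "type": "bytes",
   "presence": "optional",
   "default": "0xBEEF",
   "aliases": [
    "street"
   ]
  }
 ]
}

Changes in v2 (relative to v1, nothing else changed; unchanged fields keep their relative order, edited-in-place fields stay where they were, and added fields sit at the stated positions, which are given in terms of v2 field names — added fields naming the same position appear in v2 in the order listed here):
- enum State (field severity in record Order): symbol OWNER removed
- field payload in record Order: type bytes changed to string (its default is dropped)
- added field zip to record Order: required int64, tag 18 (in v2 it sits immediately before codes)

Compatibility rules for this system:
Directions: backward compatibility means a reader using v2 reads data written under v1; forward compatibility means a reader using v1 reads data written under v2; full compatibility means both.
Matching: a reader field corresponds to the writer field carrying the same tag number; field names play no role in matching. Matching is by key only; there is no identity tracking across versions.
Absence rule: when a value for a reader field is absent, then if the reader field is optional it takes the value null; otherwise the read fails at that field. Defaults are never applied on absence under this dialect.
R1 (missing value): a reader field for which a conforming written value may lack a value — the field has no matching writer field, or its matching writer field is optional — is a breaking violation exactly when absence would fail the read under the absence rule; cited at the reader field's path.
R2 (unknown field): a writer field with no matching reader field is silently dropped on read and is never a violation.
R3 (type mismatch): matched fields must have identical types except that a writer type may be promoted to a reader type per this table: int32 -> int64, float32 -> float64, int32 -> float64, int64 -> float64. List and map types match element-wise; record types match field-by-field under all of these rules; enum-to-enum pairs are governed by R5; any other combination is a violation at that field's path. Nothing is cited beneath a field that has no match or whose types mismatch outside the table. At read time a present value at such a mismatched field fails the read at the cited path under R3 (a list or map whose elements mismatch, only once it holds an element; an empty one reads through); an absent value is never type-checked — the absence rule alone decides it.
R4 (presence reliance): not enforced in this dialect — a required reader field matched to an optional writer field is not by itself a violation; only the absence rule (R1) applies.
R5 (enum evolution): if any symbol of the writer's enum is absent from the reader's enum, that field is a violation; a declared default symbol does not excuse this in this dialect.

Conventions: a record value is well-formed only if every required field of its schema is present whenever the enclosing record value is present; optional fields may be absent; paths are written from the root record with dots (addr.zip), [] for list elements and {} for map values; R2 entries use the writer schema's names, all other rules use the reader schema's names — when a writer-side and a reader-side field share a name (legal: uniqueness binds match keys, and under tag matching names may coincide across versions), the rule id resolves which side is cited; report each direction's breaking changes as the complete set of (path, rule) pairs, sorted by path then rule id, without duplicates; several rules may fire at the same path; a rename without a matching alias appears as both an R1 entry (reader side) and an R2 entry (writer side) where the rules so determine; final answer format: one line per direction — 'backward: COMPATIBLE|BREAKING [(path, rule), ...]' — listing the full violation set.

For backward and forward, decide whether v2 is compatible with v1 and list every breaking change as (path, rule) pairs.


backward: BREAKING [(payload, R3), (severity, R5), (zip, R1)]; forward: BREAKING [(payload, R3)]

in Order below, arrows point writer -> reader
checking backward for Order: reader v2 against writer v1:
  severity <- severity (State -> State, writer optional)
  zip: no writer match
  codes <- codes (list<bool> -> list<bool>, writer required)
  height <- height (float32 -> float32, writer required)
  payload <- payload (bytes -> string, writer optional)
  rule R3 violated at payload
  rule R5 violated at severity
  rule R1 violated at zip
  => 3 violation(s): backward is BREAKING for Order
checking forward for Order: reader v1 against writer v2:
  severity <- severity (State -> State, writer optional)
  codes <- codes (list<bool> -> list<bool>, writer required)
  height <- height (float32 -> float32, writer required)
  payload <- payload (string -> bytes, writer optional)
  zip (writer side), unknown to reader
  rule R3 violated at payload
  => 1 violation(s): forward is BREAKING for Order


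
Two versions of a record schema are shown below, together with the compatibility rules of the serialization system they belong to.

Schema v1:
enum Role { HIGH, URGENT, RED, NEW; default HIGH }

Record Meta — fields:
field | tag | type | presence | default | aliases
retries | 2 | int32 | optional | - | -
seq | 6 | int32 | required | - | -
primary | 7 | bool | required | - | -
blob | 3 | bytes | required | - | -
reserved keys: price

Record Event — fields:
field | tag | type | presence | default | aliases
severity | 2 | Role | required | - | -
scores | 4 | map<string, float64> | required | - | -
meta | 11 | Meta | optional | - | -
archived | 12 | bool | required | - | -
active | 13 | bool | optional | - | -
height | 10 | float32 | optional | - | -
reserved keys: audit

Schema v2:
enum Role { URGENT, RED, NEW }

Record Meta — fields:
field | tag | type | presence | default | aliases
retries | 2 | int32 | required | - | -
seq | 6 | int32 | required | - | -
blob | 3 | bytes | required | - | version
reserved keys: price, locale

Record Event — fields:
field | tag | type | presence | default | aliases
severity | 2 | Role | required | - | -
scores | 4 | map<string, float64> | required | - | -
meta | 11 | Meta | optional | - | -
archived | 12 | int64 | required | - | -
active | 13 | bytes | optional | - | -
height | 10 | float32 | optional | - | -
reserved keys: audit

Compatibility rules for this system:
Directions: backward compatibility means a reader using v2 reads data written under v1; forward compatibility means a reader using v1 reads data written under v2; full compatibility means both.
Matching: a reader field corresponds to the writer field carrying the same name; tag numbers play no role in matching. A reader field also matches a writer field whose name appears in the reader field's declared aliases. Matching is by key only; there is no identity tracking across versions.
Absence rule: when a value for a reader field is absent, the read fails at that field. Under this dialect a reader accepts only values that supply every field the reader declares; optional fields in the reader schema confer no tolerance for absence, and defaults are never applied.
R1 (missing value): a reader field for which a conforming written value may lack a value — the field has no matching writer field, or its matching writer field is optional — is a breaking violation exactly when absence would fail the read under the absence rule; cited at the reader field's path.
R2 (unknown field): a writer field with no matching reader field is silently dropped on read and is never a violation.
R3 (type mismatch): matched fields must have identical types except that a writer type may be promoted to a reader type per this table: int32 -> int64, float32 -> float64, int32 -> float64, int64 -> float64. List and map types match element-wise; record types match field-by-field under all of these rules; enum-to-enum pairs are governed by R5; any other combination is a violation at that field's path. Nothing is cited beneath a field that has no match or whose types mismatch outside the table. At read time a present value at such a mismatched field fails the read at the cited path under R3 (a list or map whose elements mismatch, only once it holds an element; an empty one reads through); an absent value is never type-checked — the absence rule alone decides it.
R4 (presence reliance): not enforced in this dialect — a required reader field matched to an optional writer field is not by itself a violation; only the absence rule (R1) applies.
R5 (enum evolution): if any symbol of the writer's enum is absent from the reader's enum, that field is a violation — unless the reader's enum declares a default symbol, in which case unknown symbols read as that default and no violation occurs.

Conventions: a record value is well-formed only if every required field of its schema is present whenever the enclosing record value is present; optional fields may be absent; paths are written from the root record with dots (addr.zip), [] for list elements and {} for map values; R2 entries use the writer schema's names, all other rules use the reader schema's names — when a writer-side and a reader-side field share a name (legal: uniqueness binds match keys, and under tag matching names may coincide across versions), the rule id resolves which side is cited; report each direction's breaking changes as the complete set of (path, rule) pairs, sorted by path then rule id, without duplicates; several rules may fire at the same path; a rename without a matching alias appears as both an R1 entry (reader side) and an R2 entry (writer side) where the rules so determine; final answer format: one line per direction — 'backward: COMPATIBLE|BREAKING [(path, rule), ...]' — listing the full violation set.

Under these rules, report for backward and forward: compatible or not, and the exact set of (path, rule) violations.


backward: BREAKING [(active, R1), (active, R3), (archived, R3), (height, R1), (meta, R1), (meta.retries, R1), (severity, R5)]; forward: BREAKING [(active, R1), (active, R3), (archived, R3), (height, R1), (meta, R1), (meta.primary, R1)]

arrows below run writer -> reader for Event
checking backward for Event: reader v2 against writer v1:
  writer required, Role -> Role: reader severity maps from writer severity
  writer required, map<string, float64> -> map<string, float64>: reader scores maps from writer scores
  writer optional, Meta -> Meta: reader meta maps from writer meta
  writer required, bool -> int64: reader archived maps from writer archived
  writer optional, bool -> bytes: reader active maps from writer active
  writer optional, float32 -> float32: reader height maps from writer height
  writer optional, int32 -> int32: reader meta.retries maps from writer meta.retries
  writer required, int32 -> int32: reader meta.seq maps from writer meta.seq
  writer required, bytes -> bytes: reader meta.blob maps from writer meta.blob
  writer field meta.primary has no reader counterpart
  violation R1 at active
  violation R3 at active
  violation R3 at archived
  violation R1 at height
  violation R1 at meta
  violation R1 at meta.retries
  violation R5 at severity
  => backward: BREAKING (7)
checking forward for Event: reader v1 against writer v2:
  writer required, Role -> Role: reader severity maps from writer severity
  writer required, map<string, float64> -> map<string, float64>: reader scores maps from writer scores
  writer optional, Meta -> Meta: reader meta maps from writer meta
  writer required, int64 -> bool: reader archived maps from writer archived
  writer optional, bytes -> bool: reader active maps from writer active
  writer optional, float32 -> float32: reader height maps from writer height
  writer required, int32 -> int32: reader meta.retries maps from writer meta.retries
  writer required, int32 -> int32: reader meta.seq maps from writer meta.seq
  no writer field matches reader meta.primary
  writer required, bytes -> bytes: reader meta.blob maps from writer meta.blob
  violation R1 at active
  violation R3 at active
  violation R3 at archived
  violation R1 at height
  violation R1 at meta
  violation R1 at meta.primary
  => forward: BREAKING (6)


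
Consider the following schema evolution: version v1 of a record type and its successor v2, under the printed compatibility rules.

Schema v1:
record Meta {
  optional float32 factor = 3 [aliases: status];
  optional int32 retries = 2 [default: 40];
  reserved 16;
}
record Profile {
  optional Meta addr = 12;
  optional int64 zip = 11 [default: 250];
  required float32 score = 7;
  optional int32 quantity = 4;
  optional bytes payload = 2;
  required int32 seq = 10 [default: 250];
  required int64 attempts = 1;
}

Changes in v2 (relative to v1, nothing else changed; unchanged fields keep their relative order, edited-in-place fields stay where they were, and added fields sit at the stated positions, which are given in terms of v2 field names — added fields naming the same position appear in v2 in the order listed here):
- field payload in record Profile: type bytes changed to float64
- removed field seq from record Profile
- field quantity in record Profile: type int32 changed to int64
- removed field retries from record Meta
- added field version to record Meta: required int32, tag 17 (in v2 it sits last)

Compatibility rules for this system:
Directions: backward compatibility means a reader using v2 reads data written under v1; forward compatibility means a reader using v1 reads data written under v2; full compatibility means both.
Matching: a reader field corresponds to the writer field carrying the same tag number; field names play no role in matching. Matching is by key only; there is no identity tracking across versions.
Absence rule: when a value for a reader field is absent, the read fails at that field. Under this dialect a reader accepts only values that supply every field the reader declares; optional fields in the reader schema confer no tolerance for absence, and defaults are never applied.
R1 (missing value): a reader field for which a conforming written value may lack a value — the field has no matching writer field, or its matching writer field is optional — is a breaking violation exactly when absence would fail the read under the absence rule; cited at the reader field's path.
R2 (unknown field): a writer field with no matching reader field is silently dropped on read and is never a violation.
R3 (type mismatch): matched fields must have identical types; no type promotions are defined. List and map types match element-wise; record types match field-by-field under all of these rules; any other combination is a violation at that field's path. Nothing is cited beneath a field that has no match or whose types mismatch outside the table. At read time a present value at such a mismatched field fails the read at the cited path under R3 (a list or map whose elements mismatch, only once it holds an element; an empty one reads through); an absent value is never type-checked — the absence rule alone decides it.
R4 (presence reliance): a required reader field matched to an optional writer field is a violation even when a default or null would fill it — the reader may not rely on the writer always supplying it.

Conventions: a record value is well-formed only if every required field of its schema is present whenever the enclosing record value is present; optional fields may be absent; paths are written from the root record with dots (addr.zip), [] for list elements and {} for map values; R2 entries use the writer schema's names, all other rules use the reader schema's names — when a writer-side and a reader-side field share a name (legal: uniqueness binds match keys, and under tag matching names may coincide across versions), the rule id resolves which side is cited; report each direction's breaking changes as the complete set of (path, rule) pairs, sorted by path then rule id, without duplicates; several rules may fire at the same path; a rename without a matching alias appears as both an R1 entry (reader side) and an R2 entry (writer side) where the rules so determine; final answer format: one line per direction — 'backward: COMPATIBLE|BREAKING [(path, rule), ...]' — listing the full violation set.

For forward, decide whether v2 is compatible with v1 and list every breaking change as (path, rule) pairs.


forward: BREAKING [(addr, R1), (addr.factor, R1), (addr.retries, R1), (payload, R1), (payload, R3), (quantity, R1), (quantity, R3), (seq, R1), (zip, R1)]

in Profile below, arrows point writer -> reader
forward for Profile (reader v1, writer v2):
  writer optional, Meta -> Meta: reader addr maps from writer addr
  writer optional, int64 -> int64: reader zip maps from writer zip
  writer required, float32 -> float32: reader score maps from writer score
  writer optional, int64 -> int32: reader quantity maps from writer quantity
  writer optional, float64 -> bytes: reader payload maps from writer payload
  no writer field matches reader seq
  writer required, int64 -> int64: reader attempts maps from writer attempts
  writer optional, float32 -> float32: reader addr.factor maps from writer addr.factor
  no writer field matches reader addr.retries
  writer field addr.version has no reader counterpart
  R1 fires at addr
  R1 fires at addr.factor
  R1 fires at addr.retries
  R1 fires at payload
  R3 fires at payload
  R1 fires at quantity
  R3 fires at quantity
  R1 fires at seq
  R1 fires at zip
  => forward: BREAKING (9)
ruling out the remaining Profile differences:
  removed field retries from record Meta -> matters only for Profile's backward compatibility — outside the asked direction
  added field version to record Meta: required int32, tag 17 (in v2 it sits last) -> matters only for Profile's backward compatibility — outside the asked direction


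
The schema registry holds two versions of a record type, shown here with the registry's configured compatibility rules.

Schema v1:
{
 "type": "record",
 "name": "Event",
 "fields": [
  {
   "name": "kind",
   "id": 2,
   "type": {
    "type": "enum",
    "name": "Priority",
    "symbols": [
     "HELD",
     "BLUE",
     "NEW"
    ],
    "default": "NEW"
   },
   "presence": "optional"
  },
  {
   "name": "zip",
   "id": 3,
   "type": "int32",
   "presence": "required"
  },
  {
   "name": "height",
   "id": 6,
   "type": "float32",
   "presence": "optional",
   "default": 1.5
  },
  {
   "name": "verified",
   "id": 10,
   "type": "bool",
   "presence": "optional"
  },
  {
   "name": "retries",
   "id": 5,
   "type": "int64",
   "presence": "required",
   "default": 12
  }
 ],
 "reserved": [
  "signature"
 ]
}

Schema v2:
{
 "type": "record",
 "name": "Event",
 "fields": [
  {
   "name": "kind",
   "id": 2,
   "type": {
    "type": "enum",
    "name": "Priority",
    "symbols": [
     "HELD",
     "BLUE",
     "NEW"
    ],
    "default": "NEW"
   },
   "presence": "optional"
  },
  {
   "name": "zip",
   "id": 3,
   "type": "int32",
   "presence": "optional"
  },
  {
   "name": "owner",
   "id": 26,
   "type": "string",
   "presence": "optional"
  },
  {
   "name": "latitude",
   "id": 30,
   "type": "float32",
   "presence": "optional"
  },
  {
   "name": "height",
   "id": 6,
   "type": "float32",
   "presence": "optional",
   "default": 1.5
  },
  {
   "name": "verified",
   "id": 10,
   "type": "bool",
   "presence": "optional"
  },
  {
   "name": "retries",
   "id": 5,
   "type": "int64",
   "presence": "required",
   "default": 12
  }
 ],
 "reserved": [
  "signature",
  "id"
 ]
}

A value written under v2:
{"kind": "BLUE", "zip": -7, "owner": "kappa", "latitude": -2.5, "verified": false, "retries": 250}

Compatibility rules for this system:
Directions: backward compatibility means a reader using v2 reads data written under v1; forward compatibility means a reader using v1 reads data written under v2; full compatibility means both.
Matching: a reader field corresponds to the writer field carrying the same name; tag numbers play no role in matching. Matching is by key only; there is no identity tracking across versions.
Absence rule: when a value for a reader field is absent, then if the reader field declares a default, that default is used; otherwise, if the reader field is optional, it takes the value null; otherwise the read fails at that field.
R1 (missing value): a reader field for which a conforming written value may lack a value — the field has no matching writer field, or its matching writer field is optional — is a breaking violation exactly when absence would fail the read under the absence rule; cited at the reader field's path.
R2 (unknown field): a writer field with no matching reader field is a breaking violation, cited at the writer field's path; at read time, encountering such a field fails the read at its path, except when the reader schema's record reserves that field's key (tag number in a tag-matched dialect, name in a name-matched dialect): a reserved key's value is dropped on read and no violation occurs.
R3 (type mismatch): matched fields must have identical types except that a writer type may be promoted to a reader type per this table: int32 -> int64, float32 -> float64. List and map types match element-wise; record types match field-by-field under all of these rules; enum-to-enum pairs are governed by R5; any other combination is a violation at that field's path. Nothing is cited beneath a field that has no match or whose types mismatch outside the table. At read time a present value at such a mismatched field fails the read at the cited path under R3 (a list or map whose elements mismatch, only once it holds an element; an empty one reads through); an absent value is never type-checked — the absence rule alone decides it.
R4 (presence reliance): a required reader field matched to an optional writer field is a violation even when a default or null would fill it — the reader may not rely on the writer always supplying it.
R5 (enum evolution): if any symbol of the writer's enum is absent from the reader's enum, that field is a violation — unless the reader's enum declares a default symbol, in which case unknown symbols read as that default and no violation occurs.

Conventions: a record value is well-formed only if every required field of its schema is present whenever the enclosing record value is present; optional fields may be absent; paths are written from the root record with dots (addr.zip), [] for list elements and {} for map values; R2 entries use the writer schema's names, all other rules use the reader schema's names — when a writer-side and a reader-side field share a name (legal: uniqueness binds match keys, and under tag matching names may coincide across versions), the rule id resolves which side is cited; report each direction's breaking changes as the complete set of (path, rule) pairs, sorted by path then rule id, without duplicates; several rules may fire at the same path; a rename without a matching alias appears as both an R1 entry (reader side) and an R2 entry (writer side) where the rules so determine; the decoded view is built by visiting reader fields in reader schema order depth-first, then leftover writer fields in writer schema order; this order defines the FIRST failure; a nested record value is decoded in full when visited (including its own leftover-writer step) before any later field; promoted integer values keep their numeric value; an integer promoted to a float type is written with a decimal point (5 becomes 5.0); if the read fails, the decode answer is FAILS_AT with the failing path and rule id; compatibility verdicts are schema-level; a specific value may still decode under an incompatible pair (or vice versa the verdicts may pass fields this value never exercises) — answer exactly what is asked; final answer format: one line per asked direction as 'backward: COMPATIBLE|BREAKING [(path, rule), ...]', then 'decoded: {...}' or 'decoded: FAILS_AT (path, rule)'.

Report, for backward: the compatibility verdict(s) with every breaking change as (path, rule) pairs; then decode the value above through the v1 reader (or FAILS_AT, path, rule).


backward: COMPATIBLE []; decoded: FAILS_AT (owner, R2)

arrows below run writer -> reader for Event
backward pass over Event, reader schema v2, writer schema v1:
  kind: paired with writer kind (Priority -> Priority; writer optional)
  zip: paired with writer zip (int32 -> int32; writer required)
  owner: no writer match
  latitude: no writer match
  height: paired with writer height (float32 -> float32; writer optional)
  verified: paired with writer verified (bool -> bool; writer optional)
  retries: paired with writer retries (int64 -> int64; writer required)
  nothing fires on Event: backward is COMPATIBLE
decode (reader v1):
  kind := "BLUE"
  zip := -7
  height := 1.5 (absent -> default)
  verified := false
  retries := 250
  read fails at owner under R2 (unknown field)
  => FAILS_AT (owner, R2)
diffs on Event not affecting the asked answer:
  field zip in record Event: required changed to optional -> fires only in the forward direction of Event, which is not asked here
  added field latitude to record Event: optional float32, tag 30 (in v2 it sits immediately before height) -> fires only in the forward direction of Event, which is not asked here


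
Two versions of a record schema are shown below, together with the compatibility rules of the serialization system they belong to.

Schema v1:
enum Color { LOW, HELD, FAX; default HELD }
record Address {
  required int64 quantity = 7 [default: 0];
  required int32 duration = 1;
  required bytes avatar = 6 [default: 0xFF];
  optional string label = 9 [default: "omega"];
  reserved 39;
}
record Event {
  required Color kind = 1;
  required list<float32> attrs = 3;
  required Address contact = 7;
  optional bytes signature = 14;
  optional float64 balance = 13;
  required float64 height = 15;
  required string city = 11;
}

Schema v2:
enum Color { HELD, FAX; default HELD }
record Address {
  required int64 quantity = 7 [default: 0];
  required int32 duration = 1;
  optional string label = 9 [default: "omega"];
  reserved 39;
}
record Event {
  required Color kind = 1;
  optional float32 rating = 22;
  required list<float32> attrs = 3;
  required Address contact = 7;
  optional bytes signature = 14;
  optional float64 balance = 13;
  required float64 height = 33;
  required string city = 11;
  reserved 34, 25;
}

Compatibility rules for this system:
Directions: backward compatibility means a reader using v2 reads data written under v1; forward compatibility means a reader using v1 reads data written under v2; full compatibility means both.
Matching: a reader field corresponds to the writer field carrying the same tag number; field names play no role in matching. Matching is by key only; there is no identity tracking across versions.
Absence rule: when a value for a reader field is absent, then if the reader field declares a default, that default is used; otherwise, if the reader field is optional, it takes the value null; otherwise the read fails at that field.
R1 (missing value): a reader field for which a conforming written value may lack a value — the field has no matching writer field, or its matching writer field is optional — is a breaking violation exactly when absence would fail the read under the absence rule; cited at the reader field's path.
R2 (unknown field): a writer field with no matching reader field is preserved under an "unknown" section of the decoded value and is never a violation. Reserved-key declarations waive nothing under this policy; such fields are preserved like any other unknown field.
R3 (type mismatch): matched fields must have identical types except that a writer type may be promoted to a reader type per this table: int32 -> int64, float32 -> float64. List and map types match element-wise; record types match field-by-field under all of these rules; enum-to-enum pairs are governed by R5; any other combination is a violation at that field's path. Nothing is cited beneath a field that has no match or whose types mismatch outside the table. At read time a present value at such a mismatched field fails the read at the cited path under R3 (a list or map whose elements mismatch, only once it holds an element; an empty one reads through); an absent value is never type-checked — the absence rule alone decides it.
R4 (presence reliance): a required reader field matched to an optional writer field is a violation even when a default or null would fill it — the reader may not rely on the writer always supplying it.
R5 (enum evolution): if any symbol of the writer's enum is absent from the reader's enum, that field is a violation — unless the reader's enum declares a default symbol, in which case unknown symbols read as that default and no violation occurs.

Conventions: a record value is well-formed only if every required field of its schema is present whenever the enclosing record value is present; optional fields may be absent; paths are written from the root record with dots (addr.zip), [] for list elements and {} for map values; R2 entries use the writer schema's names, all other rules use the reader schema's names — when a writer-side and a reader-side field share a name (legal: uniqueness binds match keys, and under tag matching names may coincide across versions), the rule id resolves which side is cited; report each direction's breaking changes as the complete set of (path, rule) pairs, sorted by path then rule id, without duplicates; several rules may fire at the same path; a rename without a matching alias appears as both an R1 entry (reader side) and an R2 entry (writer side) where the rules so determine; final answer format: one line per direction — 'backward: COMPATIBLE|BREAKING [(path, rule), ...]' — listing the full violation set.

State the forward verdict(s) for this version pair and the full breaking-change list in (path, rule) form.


forward: BREAKING [(height, R1)]

in Event below, arrows point writer -> reader
forward pass over Event, reader schema v1, writer schema v2:
  kind: Color -> Color, writer required; from kind
  attrs: list<float32> -> list<float32>, writer required; from attrs
  contact: Address -> Address, writer required; from contact
  signature: bytes -> bytes, writer optional; from signature
  balance: float64 -> float64, writer optional; from balance
  height has no writer counterpart
  city: string -> string, writer required; from city
  rating (writer side), unknown to reader
  height (writer side), unknown to reader
  contact.quantity: int64 -> int64, writer required; from contact.quantity
  contact.duration: int32 -> int32, writer required; from contact.duration
  contact.avatar has no writer counterpart
  contact.label: string -> string, writer optional; from contact.label
  rule R1 violated at height
  forward on Event therefore BREAKING (1)
the rest of the Event diff is inert for this question:
  removed field avatar from record Address -> no rule fires on it in Event's dialect; the asked verdict holds
  added field rating to record Event: optional float32, tag 22 (in v2 it sits immediately before attrs) -> no rule fires on it in Event's dialect; the asked verdict holds
  enum Color (field kind in record Event): symbol LOW removed -> no rule fires on it in Event's dialect; the asked verdict holds


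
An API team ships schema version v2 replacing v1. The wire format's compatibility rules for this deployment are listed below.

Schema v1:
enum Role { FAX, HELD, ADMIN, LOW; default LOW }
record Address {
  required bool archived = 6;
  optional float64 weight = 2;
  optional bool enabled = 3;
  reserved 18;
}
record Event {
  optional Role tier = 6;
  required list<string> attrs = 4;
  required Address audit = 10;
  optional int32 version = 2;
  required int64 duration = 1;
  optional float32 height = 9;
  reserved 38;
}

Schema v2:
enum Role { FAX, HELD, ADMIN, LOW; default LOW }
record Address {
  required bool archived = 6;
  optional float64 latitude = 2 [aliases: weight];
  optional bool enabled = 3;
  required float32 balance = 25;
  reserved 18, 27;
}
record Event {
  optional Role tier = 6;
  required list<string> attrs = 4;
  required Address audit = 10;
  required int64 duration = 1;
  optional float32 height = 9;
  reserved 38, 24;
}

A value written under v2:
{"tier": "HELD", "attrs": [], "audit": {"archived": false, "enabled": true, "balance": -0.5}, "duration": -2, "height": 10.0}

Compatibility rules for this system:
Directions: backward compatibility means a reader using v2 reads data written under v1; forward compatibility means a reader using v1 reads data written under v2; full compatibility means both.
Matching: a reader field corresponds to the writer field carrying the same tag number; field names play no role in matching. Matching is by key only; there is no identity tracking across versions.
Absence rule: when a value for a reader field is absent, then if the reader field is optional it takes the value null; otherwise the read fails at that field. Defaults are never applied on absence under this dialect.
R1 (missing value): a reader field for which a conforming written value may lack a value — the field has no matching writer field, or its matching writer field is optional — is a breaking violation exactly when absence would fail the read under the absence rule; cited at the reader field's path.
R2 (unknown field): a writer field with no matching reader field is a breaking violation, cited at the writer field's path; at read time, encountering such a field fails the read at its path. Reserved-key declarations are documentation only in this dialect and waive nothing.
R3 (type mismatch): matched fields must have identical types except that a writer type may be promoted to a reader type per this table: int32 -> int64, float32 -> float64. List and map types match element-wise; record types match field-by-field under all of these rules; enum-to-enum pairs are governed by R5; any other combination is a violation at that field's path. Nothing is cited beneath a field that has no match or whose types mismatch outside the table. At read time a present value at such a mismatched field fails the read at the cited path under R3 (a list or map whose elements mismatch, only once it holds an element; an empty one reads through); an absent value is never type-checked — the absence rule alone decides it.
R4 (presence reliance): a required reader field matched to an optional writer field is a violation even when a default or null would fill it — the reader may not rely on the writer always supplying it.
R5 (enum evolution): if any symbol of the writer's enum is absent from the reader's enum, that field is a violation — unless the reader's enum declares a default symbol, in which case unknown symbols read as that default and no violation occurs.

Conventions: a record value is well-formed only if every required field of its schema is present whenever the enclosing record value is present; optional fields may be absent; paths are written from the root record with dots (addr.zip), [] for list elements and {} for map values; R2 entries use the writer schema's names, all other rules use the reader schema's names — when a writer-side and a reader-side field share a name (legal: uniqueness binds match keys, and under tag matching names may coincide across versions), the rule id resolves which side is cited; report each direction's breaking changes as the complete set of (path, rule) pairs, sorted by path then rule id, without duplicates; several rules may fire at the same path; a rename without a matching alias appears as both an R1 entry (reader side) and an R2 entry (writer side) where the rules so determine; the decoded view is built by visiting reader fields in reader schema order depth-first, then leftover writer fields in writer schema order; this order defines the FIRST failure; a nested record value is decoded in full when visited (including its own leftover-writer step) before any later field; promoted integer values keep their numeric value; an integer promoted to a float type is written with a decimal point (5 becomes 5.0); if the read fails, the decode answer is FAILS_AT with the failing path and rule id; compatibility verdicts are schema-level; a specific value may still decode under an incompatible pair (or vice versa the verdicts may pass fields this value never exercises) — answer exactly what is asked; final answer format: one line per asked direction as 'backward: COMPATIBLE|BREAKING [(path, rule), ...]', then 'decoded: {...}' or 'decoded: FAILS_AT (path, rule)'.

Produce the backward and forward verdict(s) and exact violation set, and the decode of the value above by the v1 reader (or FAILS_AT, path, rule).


backward: BREAKING [(audit.balance, R1), (version, R2)]; forward: BREAKING [(audit.balance, R2)]; decoded: FAILS_AT (audit.balance, R2)

in Event below, arrows point writer -> reader
checking backward for Event: reader v2 against writer v1:
  tier: Role -> Role, writer optional; from tier
  attrs: list<string> -> list<string>, writer required; from attrs
  audit: Address -> Address, writer required; from audit
  duration: int64 -> int64, writer required; from duration
  height: float32 -> float32, writer optional; from height
  writer version: unknown to reader
  audit.archived: bool -> bool, writer required; from audit.archived
  audit.latitude: float64 -> float64, writer optional; from audit.weight
  audit.enabled: bool -> bool, writer optional; from audit.enabled
  audit.balance: no writer-side match
  violation R1 at audit.balance
  violation R2 at version
  => backward verdict for Event: BREAKING, 2 violation(s)
checking forward for Event: reader v1 against writer v2:
  tier: Role -> Role, writer optional; from tier
  attrs: list<string> -> list<string>, writer required; from attrs
  audit: Address -> Address, writer required; from audit
  version: no writer-side match
  duration: int64 -> int64, writer required; from duration
  height: float32 -> float32, writer optional; from height
  audit.archived: bool -> bool, writer required; from audit.archived
  audit.weight: float64 -> float64, writer optional; from audit.latitude
  audit.enabled: bool -> bool, writer optional; from audit.enabled
  writer audit.balance: unknown to reader
  violation R2 at audit.balance
  => forward verdict for Event: BREAKING, 1 violation(s)
decode (reader v1):
  tier := "HELD"
  attrs := []
  audit.archived := false
  audit.weight := null (absent, optional -> null)
  audit.enabled := true
  read fails at audit.balance under R2 (unknown field)
  => FAILS_AT (audit.balance, R2)


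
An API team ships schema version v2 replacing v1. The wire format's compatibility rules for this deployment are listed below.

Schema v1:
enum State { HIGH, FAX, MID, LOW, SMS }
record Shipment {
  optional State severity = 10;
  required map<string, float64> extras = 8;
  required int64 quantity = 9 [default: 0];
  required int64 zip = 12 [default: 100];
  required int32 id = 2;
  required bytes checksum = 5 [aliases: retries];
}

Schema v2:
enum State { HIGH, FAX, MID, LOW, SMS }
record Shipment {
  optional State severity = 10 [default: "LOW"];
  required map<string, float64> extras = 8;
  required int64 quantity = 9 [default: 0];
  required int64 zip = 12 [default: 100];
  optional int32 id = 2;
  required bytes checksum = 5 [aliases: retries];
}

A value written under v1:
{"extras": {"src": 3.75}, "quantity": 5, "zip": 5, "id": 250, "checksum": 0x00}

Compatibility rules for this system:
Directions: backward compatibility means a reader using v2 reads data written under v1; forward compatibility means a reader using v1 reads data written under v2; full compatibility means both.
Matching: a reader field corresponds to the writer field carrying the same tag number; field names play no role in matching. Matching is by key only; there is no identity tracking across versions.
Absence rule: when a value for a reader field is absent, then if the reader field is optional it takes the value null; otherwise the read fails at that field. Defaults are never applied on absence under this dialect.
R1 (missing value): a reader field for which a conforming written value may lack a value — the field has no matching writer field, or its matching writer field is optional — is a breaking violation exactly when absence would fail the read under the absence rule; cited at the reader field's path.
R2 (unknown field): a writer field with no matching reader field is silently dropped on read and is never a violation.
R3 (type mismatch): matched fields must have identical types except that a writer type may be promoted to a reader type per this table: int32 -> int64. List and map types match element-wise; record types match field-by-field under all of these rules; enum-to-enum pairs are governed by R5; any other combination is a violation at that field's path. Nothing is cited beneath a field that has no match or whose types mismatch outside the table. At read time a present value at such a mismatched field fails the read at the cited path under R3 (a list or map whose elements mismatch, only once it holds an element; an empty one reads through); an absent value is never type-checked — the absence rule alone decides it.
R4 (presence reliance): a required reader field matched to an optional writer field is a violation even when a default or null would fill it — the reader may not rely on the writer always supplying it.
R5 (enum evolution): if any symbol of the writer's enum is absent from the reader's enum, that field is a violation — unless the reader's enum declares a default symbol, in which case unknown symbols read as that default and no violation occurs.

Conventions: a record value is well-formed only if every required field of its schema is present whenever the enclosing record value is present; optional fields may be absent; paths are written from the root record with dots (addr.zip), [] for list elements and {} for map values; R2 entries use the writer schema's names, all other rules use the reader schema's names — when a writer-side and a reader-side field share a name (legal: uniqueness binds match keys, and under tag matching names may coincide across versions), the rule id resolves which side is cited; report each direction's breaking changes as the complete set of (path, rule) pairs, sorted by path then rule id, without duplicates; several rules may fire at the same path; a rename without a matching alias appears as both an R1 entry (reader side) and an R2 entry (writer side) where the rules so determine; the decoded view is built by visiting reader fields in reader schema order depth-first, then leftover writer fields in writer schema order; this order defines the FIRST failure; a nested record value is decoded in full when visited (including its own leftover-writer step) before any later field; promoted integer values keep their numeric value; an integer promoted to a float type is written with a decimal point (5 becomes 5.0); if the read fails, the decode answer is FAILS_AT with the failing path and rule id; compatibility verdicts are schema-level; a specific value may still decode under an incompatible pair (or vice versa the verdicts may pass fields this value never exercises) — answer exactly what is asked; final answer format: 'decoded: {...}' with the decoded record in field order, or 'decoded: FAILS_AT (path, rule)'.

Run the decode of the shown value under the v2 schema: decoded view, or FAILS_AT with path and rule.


in Shipment below, arrows point writer -> reader
migrating the Shipment value to v2:
  severity := null (not supplied -> null)
  extras := {"src": 3.75}
  quantity := 5
  zip := 5
  id := 250
  checksum := 0x00
  => decoded: {"severity": null, "extras": {"src": 3.75}, "quantity": 5, "zip": 5, "id": 250, "checksum": 0x00}
remaining Shipment differences; none change what is asked:
  field id in record Shipment: required changed to optional -> a verdict-level change on Shipment — the shown value reads the same
  field severity in record Shipment: default set to "LOW" -> no rule fires on it and the decoded Shipment view is identical with or without it

decoded: {"severity": null, "extras": {"src": 3.75}, "quantity": 5, "zip": 5, "id": 250, "checksum": 0x00}
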